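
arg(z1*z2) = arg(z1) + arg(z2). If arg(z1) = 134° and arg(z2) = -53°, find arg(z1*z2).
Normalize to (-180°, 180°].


arg(z1*z2) = 134° - 53° = 81°
Normalized to (-180°, 180°]: 81°

81°


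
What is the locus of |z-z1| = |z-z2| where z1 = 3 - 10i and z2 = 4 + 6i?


Equal distances means the locus is the perpendicular bisector of z1 and z2.
Midpoint = ((3+4)/2, (-10+6)/2) = (3.5000, -2.0000)

Perpendicular bisector through (3.5000, -2.0000)


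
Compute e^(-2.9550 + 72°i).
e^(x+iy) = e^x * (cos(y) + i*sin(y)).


e^-2.9550 = 0.05208
cos(72°) = 0.309
sin(72°) = 0.9511
Real = 0.05208*0.309 = 0.0161
Imag = 0.05208*0.9511 = 0.0495

0.0161 + 0.0495i


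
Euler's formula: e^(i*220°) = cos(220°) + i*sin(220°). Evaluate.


cos(220°) = -0.7660
sin(220°) = -0.6428

e^(i*220°) = -0.7660 - 0.6428i


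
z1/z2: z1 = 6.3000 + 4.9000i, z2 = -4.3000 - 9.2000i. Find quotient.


Conjugate of z2 = -4.3000 + 9.2000i
Numerator: (6.3000 + 4.9000i)(-4.3000 + 9.2000i) = -72.1700 + 36.8900i
Denominator: (-4.3)^2 + (-9.2)^2 = 103.13
Result = (-72.1700 + 36.8900i)/103.13

-0.6998 + 0.3577i


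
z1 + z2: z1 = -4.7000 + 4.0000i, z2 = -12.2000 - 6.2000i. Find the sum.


Real: -4.7 - 12.2 = -16.9
Imag: 4 - 6.2 = -2.2

-16.9000 - 2.2000i


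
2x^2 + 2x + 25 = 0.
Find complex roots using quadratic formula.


disc = 2^2 - 4*2*25 = 4 - 200 = -196
sqrt(|disc|) = sqrt(196) = 14.0000
Real part = -2/(2*2) = -0.5000
Imag part = 14.0000/(2*2) = 3.5000

-0.5000 ± 3.5000i


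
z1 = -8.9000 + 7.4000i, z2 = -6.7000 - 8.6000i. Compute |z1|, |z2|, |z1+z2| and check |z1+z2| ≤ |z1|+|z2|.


|z1| = sqrt((-8.9)^2 + 7.4^2) = sqrt(133.97) = 11.5745
|z2| = sqrt((-6.7)^2 + (-8.6)^2) = sqrt(118.85) = 10.9018
z1+z2 = -15.6000 - 1.2000i
|z1+z2| = sqrt(244.8) = 15.6461
|z1|+|z2| = 11.5745 + 10.9018 = 22.4763

|z1+z2| = 15.6461 ≤ |z1|+|z2| = 22.4763 (verified)


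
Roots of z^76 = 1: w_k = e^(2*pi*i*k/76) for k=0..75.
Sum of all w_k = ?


The sum of all 76th roots of unity is 0.
Geometric series: (1 - w^76)/(1 - w) = (1-1)/(1-w) = 0 since w^76 = 1, w ≠ 1.
Alternatively: coefficient of z^75 in z^76 - 1 is 0.

0


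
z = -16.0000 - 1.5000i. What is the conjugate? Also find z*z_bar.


z_bar = -16.0000 + 1.5000i
z*z_bar = (-16)^2 + (-1.5)^2 = 256 + 2.25 = 258.25

z_bar = -16.0000 + 1.5000i, z*z_bar = 258.25


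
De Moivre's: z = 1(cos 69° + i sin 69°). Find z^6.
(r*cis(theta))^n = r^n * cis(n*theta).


r^6 = 1^6 = 1
n*theta = 6*69° = 414° = 54° (mod 360)
a = 1*cos(54°) = 0.5878
b = 1*sin(54°) = 0.8090

1 cis(54°) = 0.5878 + 0.8090i


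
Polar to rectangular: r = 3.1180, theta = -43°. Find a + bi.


a = 3.1180*cos(-43°) = 3.1180*0.731354 = 2.2804
b = 3.1180*sin(-43°) = 3.1180*(-0.682) = -2.1265

2.2804 - 2.1265i


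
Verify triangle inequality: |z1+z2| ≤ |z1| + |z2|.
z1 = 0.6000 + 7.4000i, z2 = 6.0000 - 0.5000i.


|z1| = sqrt(0.6^2 + 7.4^2) = sqrt(55.12) = 7.4243
|z2| = sqrt(6^2 + (-0.5)^2) = sqrt(36.25) = 6.0208
z1+z2 = 6.6000 + 6.9000i
|z1+z2| = sqrt(91.17) = 9.5483
|z1|+|z2| = 7.4243 + 6.0208 = 13.4451

|z1+z2| = 9.5483 ≤ |z1|+|z2| = 13.4451 (verified)


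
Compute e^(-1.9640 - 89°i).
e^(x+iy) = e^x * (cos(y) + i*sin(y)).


e^-1.9640 = 0.1403
cos(-89°) = 0.01745
sin(-89°) = -0.9998
Real = 0.1403*0.01745 = 0.0024
Imag = 0.1403*(-0.9998) = -0.1403

0.0024 - 0.1403i


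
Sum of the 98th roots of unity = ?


The sum of all 98th roots of unity is 0.
Geometric series: (1 - w^98)/(1 - w) = (1-1)/(1-w) = 0 since w^98 = 1, w ≠ 1.
Alternatively: coefficient of z^97 in z^98 - 1 is 0.

0


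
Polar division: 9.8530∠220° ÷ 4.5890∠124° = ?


r = 9.8530 / 4.5890 = 2.1471
theta = 220° - 124° = 96° = 96° (mod 360)

2.1471 cis(96°)


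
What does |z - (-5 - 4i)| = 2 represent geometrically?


|z - z0| = r is a circle with center z0 and radius r.
Center = (-5, -4), radius = 2

Circle with center (-5, -4) and radius 2


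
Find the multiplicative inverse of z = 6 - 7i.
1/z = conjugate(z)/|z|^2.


|z|^2 = 36+49 = 85
1/z = (6 + 7i)/85

1/z = 0.0706 + 0.0824i


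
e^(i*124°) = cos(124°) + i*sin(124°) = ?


cos(124°) = -0.5592
sin(124°) = 0.8290

e^(i*124°) = -0.5592 + 0.8290i


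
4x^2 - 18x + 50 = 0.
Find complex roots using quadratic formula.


disc = (-18)^2 - 4*4*50 = 324 - 800 = -476
sqrt(|disc|) = sqrt(476) = 21.8174
Real part = 18/(2*4) = 2.2500
Imag part = 21.8174/(2*4) = 2.7272

2.2500 ± 2.7272i


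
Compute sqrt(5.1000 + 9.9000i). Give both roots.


|z| = sqrt(26.01+98.01) = 11.1364
sqrt((|z|+a)/2) = sqrt((11.1364+5.1)/2) = sqrt(8.1182) = 2.8492
sqrt((|z|-a)/2) = sqrt((11.1364-5.1)/2) = sqrt(3.0182) = 1.7373

±(2.8492 + 1.7373i) i.e. 2.8492 + 1.7373i and -2.8492 - 1.7373i


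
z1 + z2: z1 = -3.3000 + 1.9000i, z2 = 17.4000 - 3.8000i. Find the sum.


Real: -3.3 + 17.4 = 14.1
Imag: 1.9 - 3.8 = -1.9

14.1000 - 1.9000i


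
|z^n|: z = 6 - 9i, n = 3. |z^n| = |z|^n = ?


|z| = sqrt(36+81) = sqrt(117) = 10.8167
|z^3| = |z|^3 = (sqrt(117))^3 = 117*sqrt(117)

|z^3| = 117*sqrt(117) ≈ 1265.5485


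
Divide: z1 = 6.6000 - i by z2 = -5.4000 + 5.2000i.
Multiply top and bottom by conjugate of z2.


Conjugate of z2 = -5.4000 - 5.2000i
Numerator: (6.6000 - i)(-5.4000 - 5.2000i) = -40.8400 - 28.9200i
Denominator: (-5.4)^2 + 5.2^2 = 56.2
Result = (-40.8400 - 28.9200i)/56.2

-0.7267 - 0.5146i


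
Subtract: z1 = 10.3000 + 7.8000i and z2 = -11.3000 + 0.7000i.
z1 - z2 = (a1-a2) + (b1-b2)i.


Real: 10.3 + 11.3 = 21.6
Imag: 7.8 - 0.7 = 7.1

21.6000 + 7.1000i


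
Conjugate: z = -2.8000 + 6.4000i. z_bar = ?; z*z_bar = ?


z_bar = -2.8000 - 6.4000i
z*z_bar = (-2.8)^2 + 6.4^2 = 7.84 + 40.96 = 48.8

z_bar = -2.8000 - 6.4000i, z*z_bar = 48.8


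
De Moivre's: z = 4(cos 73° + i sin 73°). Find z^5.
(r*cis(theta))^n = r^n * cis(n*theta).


r^5 = 4^5 = 1024
n*theta = 5*73° = 365° = 5° (mod 360)
a = 1024*cos(5°) = 1020.1034
b = 1024*sin(5°) = 89.2475

1024 cis(5°) = 1020.1034 + 89.2475i


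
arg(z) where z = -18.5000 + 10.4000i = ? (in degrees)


Re = -18.5, Im = 10.4
arg = atan2(10.4, -18.5) = 150.6570 degrees

arg(z) = 150.6570 degrees


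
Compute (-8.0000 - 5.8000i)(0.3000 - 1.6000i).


Real = -8*0.3 - (-5.8)*(-1.6) = -2.4 - 9.28 = -11.68
Imag = -8*(-1.6) + 0.3*(-5.8) = 12.8 - (1.74) = 11.06

-11.6800 + 11.0600i


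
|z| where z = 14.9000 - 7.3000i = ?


|z| = sqrt(14.9^2 + (-7.3)^2) = sqrt(222.01 + 53.29) = sqrt(275.3) = 16.5922

|z| = 16.5922


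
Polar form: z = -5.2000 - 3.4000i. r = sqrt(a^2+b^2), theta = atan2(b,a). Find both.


r = sqrt(27.04+11.56) = sqrt(38.6) = 6.2129
theta = atan2(-3.4, -5.2) = -146.8215 degrees

r = 6.2129, theta = -146.8215 degrees


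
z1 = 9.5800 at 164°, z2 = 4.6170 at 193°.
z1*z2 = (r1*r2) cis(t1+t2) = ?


r = 9.5800 * 4.6170 = 44.2309
theta = 164° + 193° = 357° = 357° (mod 360)

44.2309 cis(357°)


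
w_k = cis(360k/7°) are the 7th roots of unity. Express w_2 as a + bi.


Angle = 360*2/7 = 102.8571°
a = cos(102.8571°) = -0.2225
b = sin(102.8571°) = 0.9749

-0.2225 + 0.9749i


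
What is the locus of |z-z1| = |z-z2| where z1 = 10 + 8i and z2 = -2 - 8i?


Equal distances means the locus is the perpendicular bisector of z1 and z2.
Midpoint = ((10+(-2))/2, (8+(-8))/2) = (4.0000, 0)

Perpendicular bisector through (4.0000, 0)


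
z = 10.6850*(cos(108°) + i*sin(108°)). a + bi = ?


a = 10.6850*cos(108°) = 10.6850*(-0.309017) = -3.3018
b = 10.6850*sin(108°) = 10.6850*0.951057 = 10.1620

-3.3018 + 10.1620i


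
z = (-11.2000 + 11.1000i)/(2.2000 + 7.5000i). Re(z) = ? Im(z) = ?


Multiply by conjugate: (-11.2000 + 11.1000i)(2.2000 - 7.5000i) / (2.2^2 + 7.5^2)
Numerator real = -11.2*2.2 + 11.1*7.5 = 58.61
Numerator imag = 11.1*2.2 - (-11.2)*7.5 = 108.42
Denominator = 61.09
Re(z) = 58.61/61.09 = 0.9594
Im(z) = 108.42/61.09 = 1.7748

Re(z) = 0.9594, Im(z) = 1.7748


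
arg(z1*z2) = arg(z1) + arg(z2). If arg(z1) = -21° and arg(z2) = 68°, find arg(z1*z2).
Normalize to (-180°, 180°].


arg(z1*z2) = -21° + 68° = 47°
Normalized to (-180°, 180°]: 47°

47°


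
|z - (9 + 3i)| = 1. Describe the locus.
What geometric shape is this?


|z - z0| = r is a circle with center z0 and radius r.
Center = (9, 3), radius = 1

Circle with center (9, 3) and radius 1


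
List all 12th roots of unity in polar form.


The 12th roots of unity are cis(360k/12°) for k=0..11
Angle step = 360/12 = 30°
Primitive root: cis(30°)
Primitive root = 0.8660 + 0.5000i

12 roots at angles: 0°, 30°, 60°, 90°, 120°, 150°, 180°, 210°, 240°, 270°, 300°, 330°


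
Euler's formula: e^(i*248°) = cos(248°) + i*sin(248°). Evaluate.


cos(248°) = -0.3746
sin(248°) = -0.9272

e^(i*248°) = -0.3746 - 0.9272i


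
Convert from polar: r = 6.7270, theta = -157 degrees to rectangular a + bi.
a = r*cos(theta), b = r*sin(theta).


a = 6.7270*cos(-157°) = 6.7270*(-0.9205) = -6.1922
b = 6.7270*sin(-157°) = 6.7270*(-0.39073) = -2.6284

-6.1922 - 2.6284i


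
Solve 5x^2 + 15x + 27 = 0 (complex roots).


disc = 15^2 - 4*5*27 = 225 - 540 = -315
sqrt(|disc|) = sqrt(315) = 17.7482
Real part = -15/(2*5) = -1.5000
Imag part = 17.7482/(2*5) = 1.7748

-1.5000 ± 1.7748i


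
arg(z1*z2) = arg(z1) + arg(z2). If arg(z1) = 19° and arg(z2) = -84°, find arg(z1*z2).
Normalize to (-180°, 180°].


arg(z1*z2) = 19° - 84° = -65°
Normalized to (-180°, 180°]: -65°

-65°


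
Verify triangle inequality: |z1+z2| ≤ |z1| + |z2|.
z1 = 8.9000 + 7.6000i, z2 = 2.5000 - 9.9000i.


|z1| = sqrt(8.9^2 + 7.6^2) = sqrt(136.97) = 11.7034
|z2| = sqrt(2.5^2 + (-9.9)^2) = sqrt(104.26) = 10.2108
z1+z2 = 11.4000 - 2.3000i
|z1+z2| = sqrt(135.25) = 11.6297
|z1|+|z2| = 11.7034 + 10.2108 = 21.9142

|z1+z2| = 11.6297 ≤ |z1|+|z2| = 21.9142 (verified)


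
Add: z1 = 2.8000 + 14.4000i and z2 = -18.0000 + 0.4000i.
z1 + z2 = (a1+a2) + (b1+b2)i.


Real: 2.8 - 18 = -15.2
Imag: 14.4 + 0.4 = 14.8

-15.2000 + 14.8000i


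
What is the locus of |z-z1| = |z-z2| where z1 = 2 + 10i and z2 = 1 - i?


Equal distances means the locus is the perpendicular bisector of z1 and z2.
Midpoint = ((2+1)/2, (10+(-1))/2) = (1.5000, 4.5000)

Perpendicular bisector through (1.5000, 4.5000)


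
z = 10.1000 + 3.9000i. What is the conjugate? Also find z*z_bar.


z_bar = 10.1000 - 3.9000i
z*z_bar = 10.1^2 + 3.9^2 = 102.01 + 15.21 = 117.22

z_bar = 10.1000 - 3.9000i, z*z_bar = 117.22


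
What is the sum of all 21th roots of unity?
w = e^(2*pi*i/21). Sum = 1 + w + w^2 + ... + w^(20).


The sum of all 21th roots of unity is 0.
Geometric series: (1 - w^21)/(1 - w) = (1-1)/(1-w) = 0 since w^21 = 1, w ≠ 1.
Alternatively: coefficient of z^20 in z^21 - 1 is 0.

0


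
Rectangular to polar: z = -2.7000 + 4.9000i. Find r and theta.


r = sqrt(7.29+24.01) = sqrt(31.3) = 5.5946
theta = atan2(4.9, -2.7) = 118.8557 degrees

r = 5.5946, theta = 118.8557 degrees


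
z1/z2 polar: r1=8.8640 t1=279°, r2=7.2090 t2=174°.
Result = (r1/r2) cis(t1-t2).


r = 8.8640 / 7.2090 = 1.2296
theta = 279° - 174° = 105° = 105° (mod 360)

1.2296 cis(105°)


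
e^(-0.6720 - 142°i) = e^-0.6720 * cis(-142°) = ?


e^-0.6720 = 0.5107
cos(-142°) = -0.788
sin(-142°) = -0.6157
Real = 0.5107*(-0.788) = -0.4024
Imag = 0.5107*(-0.6157) = -0.3144

-0.4024 - 0.3144i


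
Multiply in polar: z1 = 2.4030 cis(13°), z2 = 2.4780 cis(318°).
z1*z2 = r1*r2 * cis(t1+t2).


r = 2.4030 * 2.4780 = 5.9546
theta = 13° + 318° = 331° = 331° (mod 360)

5.9546 cis(331°)


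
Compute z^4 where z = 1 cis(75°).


r^4 = 1^4 = 1
n*theta = 4*75° = 300° = 300° (mod 360)
a = 1*cos(300°) = 0.5000
b = 1*sin(300°) = -0.8660

1 cis(300°) = 0.5000 - 0.8660i


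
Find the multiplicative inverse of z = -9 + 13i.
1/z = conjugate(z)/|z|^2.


|z|^2 = 81+169 = 250
1/z = (-9 - 13i)/250

1/z = -0.0360 - 0.0520i


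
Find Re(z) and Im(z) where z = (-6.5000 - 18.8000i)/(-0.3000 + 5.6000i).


Multiply by conjugate: (-6.5000 - 18.8000i)(-0.3000 - 5.6000i) / ((-0.3)^2 + 5.6^2)
Numerator real = -6.5*(-0.3) - (18.8)*5.6 = -103.33
Numerator imag = -18.8*(-0.3) - (-6.5)*5.6 = 42.04
Denominator = 31.45
Re(z) = -103.33/31.45 = -3.2855
Im(z) = 42.04/31.45 = 1.3367

Re(z) = -3.2855, Im(z) = 1.3367


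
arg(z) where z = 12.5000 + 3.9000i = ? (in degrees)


Re = 12.5, Im = 3.9
arg = atan2(3.9, 12.5) = 17.3279 degrees

arg(z) = 17.3279 degrees


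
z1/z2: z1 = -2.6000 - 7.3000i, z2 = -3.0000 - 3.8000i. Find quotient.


Conjugate of z2 = -3.0000 + 3.8000i
Numerator: (-2.6000 - 7.3000i)(-3.0000 + 3.8000i) = 35.5400 + 12.0200i
Denominator: (-3)^2 + (-3.8)^2 = 23.44
Result = (35.5400 + 12.0200i)/23.44

1.5162 + 0.5128i


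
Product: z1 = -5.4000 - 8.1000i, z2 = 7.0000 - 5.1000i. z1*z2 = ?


Real = -5.4*7 - (-8.1)*(-5.1) = -37.8 - 41.31 = -79.11
Imag = -5.4*(-5.1) + 7*(-8.1) = 27.54 - (56.7) = -29.16

-79.1100 - 29.1600i


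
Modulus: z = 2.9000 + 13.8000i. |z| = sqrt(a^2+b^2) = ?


|z| = sqrt(2.9^2 + 13.8^2) = sqrt(8.41 + 190.44) = sqrt(198.85) = 14.1014

|z| = 14.1014


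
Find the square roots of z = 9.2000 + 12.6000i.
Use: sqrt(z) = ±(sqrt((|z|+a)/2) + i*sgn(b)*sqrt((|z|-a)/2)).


|z| = sqrt(84.64+158.76) = 15.6013
sqrt((|z|+a)/2) = sqrt((15.6013+9.2)/2) = sqrt(12.4006) = 3.5215
sqrt((|z|-a)/2) = sqrt((15.6013-9.2)/2) = sqrt(3.2006) = 1.7890

±(3.5215 + 1.7890i) i.e. 3.5215 + 1.7890i and -3.5215 - 1.7890i


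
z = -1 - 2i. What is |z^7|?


|z| = sqrt(1+4) = sqrt(5) = 2.2361
|z^7| = |z|^7 = (sqrt(5))^7 = 5^3 * sqrt(5) = 125*sqrt(5)

|z^7| = 125*sqrt(5) ≈ 279.5085


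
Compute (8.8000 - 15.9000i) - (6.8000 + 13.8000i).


Real: 8.8 - 6.8 = 2
Imag: -15.9 - 13.8 = -29.7

2.0000 - 29.7000i


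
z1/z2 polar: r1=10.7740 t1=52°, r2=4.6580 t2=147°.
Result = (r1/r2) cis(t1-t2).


r = 10.7740 / 4.6580 = 2.3130
theta = 52° - 147° = -95° = 265° (mod 360)

2.3130 cis(265°)


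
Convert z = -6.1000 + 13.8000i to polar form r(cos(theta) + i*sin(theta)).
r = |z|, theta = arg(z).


r = sqrt(37.21+190.44) = sqrt(227.65) = 15.0881
theta = atan2(13.8, -6.1) = 113.8468 degrees

r = 15.0881, theta = 113.8468 degrees


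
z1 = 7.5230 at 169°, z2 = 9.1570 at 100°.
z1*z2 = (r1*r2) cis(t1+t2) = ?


r = 7.5230 * 9.1570 = 68.8881
theta = 169° + 100° = 269° = 269° (mod 360)

68.8881 cis(269°)


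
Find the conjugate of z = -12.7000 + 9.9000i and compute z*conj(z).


z_bar = -12.7000 - 9.9000i
z*z_bar = (-12.7)^2 + 9.9^2 = 161.29 + 98.01 = 259.3

z_bar = -12.7000 - 9.9000i, z*z_bar = 259.3


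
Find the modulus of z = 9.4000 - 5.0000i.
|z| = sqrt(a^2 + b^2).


|z| = sqrt(9.4^2 + (-5)^2) = sqrt(88.36 + 25) = sqrt(113.36) = 10.6471

|z| = 10.6471


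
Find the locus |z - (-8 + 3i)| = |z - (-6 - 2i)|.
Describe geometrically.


Equal distances means the locus is the perpendicular bisector of z1 and z2.
Midpoint = ((-8+(-6))/2, (3+(-2))/2) = (-7.0000, 0.5000)

Perpendicular bisector through (-7.0000, 0.5000)


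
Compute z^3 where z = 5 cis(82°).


r^3 = 5^3 = 125
n*theta = 3*82° = 246° = 246° (mod 360)
a = 125*cos(246°) = -50.8421
b = 125*sin(246°) = -114.1932

125 cis(246°) = -50.8421 - 114.1932i


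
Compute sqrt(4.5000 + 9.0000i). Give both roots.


|z| = sqrt(20.25+81) = 10.0623
sqrt((|z|+a)/2) = sqrt((10.0623+4.5)/2) = sqrt(7.2812) = 2.6984
sqrt((|z|-a)/2) = sqrt((10.0623-4.5)/2) = sqrt(2.7812) = 1.6677

±(2.6984 + 1.6677i) i.e. 2.6984 + 1.6677i and -2.6984 - 1.6677i


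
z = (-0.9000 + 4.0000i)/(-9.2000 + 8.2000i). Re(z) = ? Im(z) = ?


Multiply by conjugate: (-0.9000 + 4.0000i)(-9.2000 - 8.2000i) / ((-9.2)^2 + 8.2^2)
Numerator real = -0.9*(-9.2) + 4*8.2 = 41.08
Numerator imag = 4*(-9.2) - (-0.9)*8.2 = -29.42
Denominator = 151.88
Re(z) = 41.08/151.88 = 0.2705
Im(z) = -29.42/151.88 = -0.1937

Re(z) = 0.2705, Im(z) = -0.1937


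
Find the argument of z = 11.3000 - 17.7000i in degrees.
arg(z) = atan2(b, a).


Re = 11.3, Im = -17.7
arg = atan2(-17.7, 11.3) = -57.4451 degrees

arg(z) = -57.4451 degrees


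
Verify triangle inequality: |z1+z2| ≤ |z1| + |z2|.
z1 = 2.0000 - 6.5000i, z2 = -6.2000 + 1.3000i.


|z1| = sqrt(2^2 + (-6.5)^2) = sqrt(46.25) = 6.8007
|z2| = sqrt((-6.2)^2 + 1.3^2) = sqrt(40.13) = 6.3348
z1+z2 = -4.2000 - 5.2000i
|z1+z2| = sqrt(44.68) = 6.6843
|z1|+|z2| = 6.8007 + 6.3348 = 13.1355

|z1+z2| = 6.6843 ≤ |z1|+|z2| = 13.1355 (verified)


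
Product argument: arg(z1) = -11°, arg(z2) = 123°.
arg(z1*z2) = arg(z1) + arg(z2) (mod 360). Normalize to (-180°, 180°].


arg(z1*z2) = -11° + 123° = 112°
Normalized to (-180°, 180°]: 112°

112°


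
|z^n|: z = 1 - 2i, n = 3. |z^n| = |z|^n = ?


|z| = sqrt(1+4) = sqrt(5) = 2.2361
|z^3| = |z|^3 = (sqrt(5))^3 = 5*sqrt(5)

|z^3| = 5*sqrt(5) ≈ 11.1803


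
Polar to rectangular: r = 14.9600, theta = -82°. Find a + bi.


a = 14.9600*cos(-82°) = 14.9600*0.13917 = 2.0820
b = 14.9600*sin(-82°) = 14.9600*(-0.99027) = -14.8144

2.0820 - 14.8144i


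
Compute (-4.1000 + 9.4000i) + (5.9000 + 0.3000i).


Real: -4.1 + 5.9 = 1.8
Imag: 9.4 + 0.3 = 9.7

1.8000 + 9.7000i


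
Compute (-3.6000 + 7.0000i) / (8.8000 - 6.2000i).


Conjugate of z2 = 8.8000 + 6.2000i
Numerator: (-3.6000 + 7.0000i)(8.8000 + 6.2000i) = -75.0800 + 39.2800i
Denominator: 8.8^2 + (-6.2)^2 = 115.88
Result = (-75.0800 + 39.2800i)/115.88

-0.6479 + 0.3390i


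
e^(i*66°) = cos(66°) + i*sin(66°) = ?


cos(66°) = 0.4067
sin(66°) = 0.9135

e^(i*66°) = 0.4067 + 0.9135i


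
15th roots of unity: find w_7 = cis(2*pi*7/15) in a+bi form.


Angle = 360*7/15 = 168°
a = cos(168°) = -0.9781
b = sin(168°) = 0.2079

-0.9781 + 0.2079i


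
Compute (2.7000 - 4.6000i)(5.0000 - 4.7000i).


Real = 2.7*5 - (-4.6)*(-4.7) = 13.5 - 21.62 = -8.12
Imag = 2.7*(-4.7) + 5*(-4.6) = -12.69 - (23) = -35.69

-8.1200 - 35.6900i


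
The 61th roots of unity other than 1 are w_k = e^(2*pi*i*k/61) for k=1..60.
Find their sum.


With w = e^(2*pi*i/61), all 61 of the 61th roots of unity w^0 = 1, w, ..., w^(60) sum to 0: 1 + w + ... + w^(60) = (1 - w^61)/(1 - w) = 0 since w^61 = 1, w ≠ 1.
Removing the root 1: w + w^2 + ... + w^(60) = 0 - 1 = -1

Sum = -1


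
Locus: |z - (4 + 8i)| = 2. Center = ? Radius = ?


|z - z0| = r is a circle with center z0 and radius r.
Center = (4, 8), radius = 2

Circle with center (4, 8) and radius 2


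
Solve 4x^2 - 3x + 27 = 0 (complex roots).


disc = (-3)^2 - 4*4*27 = 9 - 432 = -423
sqrt(|disc|) = sqrt(423) = 20.5670
Real part = 3/(2*4) = 0.3750
Imag part = 20.5670/(2*4) = 2.5709

0.3750 ± 2.5709i


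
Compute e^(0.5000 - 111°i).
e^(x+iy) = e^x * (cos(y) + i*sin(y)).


e^0.5000 = 1.6487
cos(-111°) = -0.35837
sin(-111°) = -0.9336
Real = 1.6487*(-0.35837) = -0.5908
Imag = 1.6487*(-0.9336) = -1.5392

-0.5908 - 1.5392i


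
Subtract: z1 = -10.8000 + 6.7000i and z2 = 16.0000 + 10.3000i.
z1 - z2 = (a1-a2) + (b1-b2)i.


Real: -10.8 - 16 = -26.8
Imag: 6.7 - 10.3 = -3.6

-26.8000 - 3.6000i


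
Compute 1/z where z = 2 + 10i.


|z|^2 = 4+100 = 104
1/z = (2 - 10i)/104

1/z = 0.0192 - 0.0962i


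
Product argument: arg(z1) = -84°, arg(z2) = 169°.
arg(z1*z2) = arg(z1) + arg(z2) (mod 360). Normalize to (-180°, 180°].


arg(z1*z2) = -84° + 169° = 85°
Normalized to (-180°, 180°]: 85°

85°


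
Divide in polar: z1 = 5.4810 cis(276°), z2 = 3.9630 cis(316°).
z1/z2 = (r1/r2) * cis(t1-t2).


r = 5.4810 / 3.9630 = 1.3830
theta = 276° - 316° = -40° = 320° (mod 360)

1.3830 cis(320°)


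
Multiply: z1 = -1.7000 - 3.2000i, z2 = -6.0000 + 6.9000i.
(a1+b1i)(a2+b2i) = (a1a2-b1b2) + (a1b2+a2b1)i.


Real = -1.7*(-6) - (-3.2)*6.9 = 10.2 - (-22.08) = 32.28
Imag = -1.7*6.9 - (6)*(-3.2) = -11.73 + 19.2 = 7.47

32.2800 + 7.4700i


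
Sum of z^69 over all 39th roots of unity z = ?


The roots are w_k = w^k with w = e^(2*pi*i/39), and (w^k)^69 = (w^69)^k.
So S = 1 + u + u^2 + ... + u^(38) with u = w^69.
69 = 1*39 + 30, so 69 is not a multiple of 39: u = (w^39)^1 * w^30 = w^30 ≠ 1 (w is a primitive 39th root), while u^39 = (w^39)^69 = 1.
Geometric series: S = (1 - u^39)/(1 - u) = (1 - 1)/(1 - u) = 0

S = 0


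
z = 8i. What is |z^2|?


|z| = sqrt(0+64) = sqrt(64) = 8
|z^2| = |z|^2 = 8^2 = 64

|z^2| = 64


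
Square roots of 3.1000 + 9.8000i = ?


|z| = sqrt(9.61+96.04) = 10.2786
sqrt((|z|+a)/2) = sqrt((10.2786+3.1)/2) = sqrt(6.6893) = 2.5864
sqrt((|z|-a)/2) = sqrt((10.2786-3.1)/2) = sqrt(3.5893) = 1.8945

±(2.5864 + 1.8945i) i.e. 2.5864 + 1.8945i and -2.5864 - 1.8945i


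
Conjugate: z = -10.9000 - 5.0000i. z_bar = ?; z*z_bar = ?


z_bar = -10.9000 + 5.0000i
z*z_bar = (-10.9)^2 + (-5)^2 = 118.81 + 25 = 143.81

z_bar = -10.9000 + 5.0000i, z*z_bar = 143.81


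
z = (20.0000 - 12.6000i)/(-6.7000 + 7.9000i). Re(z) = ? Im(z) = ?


Multiply by conjugate: (20.0000 - 12.6000i)(-6.7000 - 7.9000i) / ((-6.7)^2 + 7.9^2)
Numerator real = 20*(-6.7) - (12.6)*7.9 = -233.54
Numerator imag = -12.6*(-6.7) - 20*7.9 = -73.58
Denominator = 107.3
Re(z) = -233.54/107.3 = -2.1765
Im(z) = -73.58/107.3 = -0.6857

Re(z) = -2.1765, Im(z) = -0.6857


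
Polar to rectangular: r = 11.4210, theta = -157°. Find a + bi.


a = 11.4210*cos(-157°) = 11.4210*(-0.920505) = -10.5131
b = 11.4210*sin(-157°) = 11.4210*(-0.39073) = -4.4625

-10.5131 - 4.4625i


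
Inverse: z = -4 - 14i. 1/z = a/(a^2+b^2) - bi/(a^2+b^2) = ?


|z|^2 = 16+196 = 212
1/z = (-4 + 14i)/212

1/z = -0.0189 + 0.0660i


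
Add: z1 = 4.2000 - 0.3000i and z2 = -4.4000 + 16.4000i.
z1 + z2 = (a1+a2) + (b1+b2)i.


Real: 4.2 - 4.4 = -0.2
Imag: -0.3 + 16.4 = 16.1

-0.2000 + 16.1000i


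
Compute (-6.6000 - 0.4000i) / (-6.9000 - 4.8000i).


Conjugate of z2 = -6.9000 + 4.8000i
Numerator: (-6.6000 - 0.4000i)(-6.9000 + 4.8000i) = 47.4600 - 28.9200i
Denominator: (-6.9)^2 + (-4.8)^2 = 70.65
Result = (47.4600 - 28.9200i)/70.65

0.6718 - 0.4093i


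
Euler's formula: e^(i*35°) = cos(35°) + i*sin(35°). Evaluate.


cos(35°) = 0.8192
sin(35°) = 0.5736

e^(i*35°) = 0.8192 + 0.5736i


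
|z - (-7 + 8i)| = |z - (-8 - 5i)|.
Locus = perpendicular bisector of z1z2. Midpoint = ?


Equal distances means the locus is the perpendicular bisector of z1 and z2.
Midpoint = ((-7+(-8))/2, (8+(-5))/2) = (-7.5000, 1.5000)

Perpendicular bisector through (-7.5000, 1.5000)


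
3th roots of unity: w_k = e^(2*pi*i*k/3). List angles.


The 3th roots of unity are cis(360k/3°) for k=0..2
Angle step = 360/3 = 120°
Primitive root: cis(120°)
Primitive root = -0.5000 + 0.8660i

3 roots at angles: 0°, 120°, 240°


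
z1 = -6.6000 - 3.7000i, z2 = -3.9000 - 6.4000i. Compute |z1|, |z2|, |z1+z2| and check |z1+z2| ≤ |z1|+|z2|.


|z1| = sqrt((-6.6)^2 + (-3.7)^2) = sqrt(57.25) = 7.5664
|z2| = sqrt((-3.9)^2 + (-6.4)^2) = sqrt(56.17) = 7.4947
z1+z2 = -10.5000 - 10.1000i
|z1+z2| = sqrt(212.26) = 14.5691
|z1|+|z2| = 7.5664 + 7.4947 = 15.0611

|z1+z2| = 14.5691 ≤ |z1|+|z2| = 15.0611 (verified)


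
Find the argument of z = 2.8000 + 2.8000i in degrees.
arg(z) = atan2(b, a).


Re = 2.8, Im = 2.8
arg = atan2(2.8, 2.8) = 45.0000 degrees

arg(z) = 45.0000 degrees


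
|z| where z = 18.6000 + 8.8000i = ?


|z| = sqrt(18.6^2 + 8.8^2) = sqrt(345.96 + 77.44) = sqrt(423.4) = 20.5767

|z| = 20.5767


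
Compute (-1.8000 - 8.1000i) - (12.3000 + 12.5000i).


Real: -1.8 - 12.3 = -14.1
Imag: -8.1 - 12.5 = -20.6

-14.1000 - 20.6000i


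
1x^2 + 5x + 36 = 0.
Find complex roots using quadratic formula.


disc = 5^2 - 4*1*36 = 25 - 144 = -119
sqrt(|disc|) = sqrt(119) = 10.9087
Real part = -5/(2*1) = -2.5000
Imag part = 10.9087/(2*1) = 5.4544

-2.5000 ± 5.4544i


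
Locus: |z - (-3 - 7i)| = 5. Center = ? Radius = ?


|z - z0| = r is a circle with center z0 and radius r.
Center = (-3, -7), radius = 5

Circle with center (-3, -7) and radius 5


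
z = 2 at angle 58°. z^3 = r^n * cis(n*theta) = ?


r^3 = 2^3 = 8
n*theta = 3*58° = 174° = 174° (mod 360)
a = 8*cos(174°) = -7.9562
b = 8*sin(174°) = 0.8362

8 cis(174°) = -7.9562 + 0.8362i


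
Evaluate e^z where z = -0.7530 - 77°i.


e^-0.7530 = 0.47095
cos(-77°) = 0.22495
sin(-77°) = -0.9744
Real = 0.47095*0.22495 = 0.1059
Imag = 0.47095*(-0.9744) = -0.4589

0.1059 - 0.4589i


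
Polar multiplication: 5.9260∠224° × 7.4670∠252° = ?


r = 5.9260 * 7.4670 = 44.2494
theta = 224° + 252° = 476° = 116° (mod 360)

44.2494 cis(116°)


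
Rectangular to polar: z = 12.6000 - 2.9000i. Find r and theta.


r = sqrt(158.76+8.41) = sqrt(167.17) = 12.9294
theta = atan2(-2.9, 12.6) = -12.9614 degrees

r = 12.9294, theta = -12.9614 degrees


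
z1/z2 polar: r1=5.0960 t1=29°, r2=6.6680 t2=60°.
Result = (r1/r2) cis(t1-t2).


r = 5.0960 / 6.6680 = 0.7642
theta = 29° - 60° = -31° = 329° (mod 360)

0.7642 cis(329°)


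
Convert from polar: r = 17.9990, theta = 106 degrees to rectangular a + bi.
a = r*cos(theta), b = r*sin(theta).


a = 17.9990*cos(106°) = 17.9990*(-0.27564) = -4.9612
b = 17.9990*sin(106°) = 17.9990*0.96126 = 17.3017

-4.9612 + 17.3017i


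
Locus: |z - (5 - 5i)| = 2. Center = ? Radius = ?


|z - z0| = r is a circle with center z0 and radius r.
Center = (5, -5), radius = 2

Circle with center (5, -5) and radius 2


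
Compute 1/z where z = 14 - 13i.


|z|^2 = 196+169 = 365
1/z = (14 + 13i)/365

1/z = 0.0384 + 0.0356i


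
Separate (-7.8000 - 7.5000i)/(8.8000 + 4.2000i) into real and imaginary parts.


Multiply by conjugate: (-7.8000 - 7.5000i)(8.8000 - 4.2000i) / (8.8^2 + 4.2^2)
Numerator real = -7.8*8.8 - (7.5)*4.2 = -100.14
Numerator imag = -7.5*8.8 - (-7.8)*4.2 = -33.24
Denominator = 95.08
Re(z) = -100.14/95.08 = -1.0532
Im(z) = -33.24/95.08 = -0.3496

Re(z) = -1.0532, Im(z) = -0.3496


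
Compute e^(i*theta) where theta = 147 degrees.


cos(147°) = -0.8387
sin(147°) = 0.5446

e^(i*147°) = -0.8387 + 0.5446i


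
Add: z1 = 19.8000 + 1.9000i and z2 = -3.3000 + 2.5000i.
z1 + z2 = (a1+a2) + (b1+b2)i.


Real: 19.8 - 3.3 = 16.5
Imag: 1.9 + 2.5 = 4.4

16.5000 + 4.4000i


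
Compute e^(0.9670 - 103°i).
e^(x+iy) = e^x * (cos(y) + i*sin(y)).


e^0.9670 = 2.6300
cos(-103°) = -0.22495
sin(-103°) = -0.97437
Real = 2.6300*(-0.22495) = -0.5916
Imag = 2.6300*(-0.97437) = -2.5626

-0.5916 - 2.5626i


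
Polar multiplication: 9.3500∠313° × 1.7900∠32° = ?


r = 9.3500 * 1.7900 = 16.7365
theta = 313° + 32° = 345° = 345° (mod 360)

16.7365 cis(345°)


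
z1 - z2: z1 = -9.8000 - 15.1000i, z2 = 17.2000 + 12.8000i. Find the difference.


Real: -9.8 - 17.2 = -27
Imag: -15.1 - 12.8 = -27.9

-27.0000 - 27.9000i


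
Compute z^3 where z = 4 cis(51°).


r^3 = 4^3 = 64
n*theta = 3*51° = 153° = 153° (mod 360)
a = 64*cos(153°) = -57.0244
b = 64*sin(153°) = 29.0554

64 cis(153°) = -57.0244 + 29.0554i


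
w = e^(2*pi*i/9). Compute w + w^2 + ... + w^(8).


With w = e^(2*pi*i/9), all 9 of the 9th roots of unity w^0 = 1, w, ..., w^(8) sum to 0: 1 + w + ... + w^(8) = (1 - w^9)/(1 - w) = 0 since w^9 = 1, w ≠ 1.
Removing the root 1: w + w^2 + ... + w^(8) = 0 - 1 = -1

Sum = -1


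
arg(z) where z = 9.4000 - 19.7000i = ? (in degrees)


Re = 9.4, Im = -19.7
arg = atan2(-19.7, 9.4) = -64.4915 degrees

arg(z) = -64.4915 degrees


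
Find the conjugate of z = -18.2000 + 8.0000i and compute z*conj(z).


z_bar = -18.2000 - 8.0000i
z*z_bar = (-18.2)^2 + 8^2 = 331.24 + 64 = 395.24

z_bar = -18.2000 - 8.0000i, z*z_bar = 395.24


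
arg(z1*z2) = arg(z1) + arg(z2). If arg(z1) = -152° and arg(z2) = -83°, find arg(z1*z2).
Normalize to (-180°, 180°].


arg(z1*z2) = -152° - 83° = -235°
Normalized to (-180°, 180°]: 125°

125°


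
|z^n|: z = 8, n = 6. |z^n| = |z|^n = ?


|z| = sqrt(64+0) = sqrt(64) = 8
|z^6| = |z|^6 = 8^6 = 262144

|z^6| = 262144


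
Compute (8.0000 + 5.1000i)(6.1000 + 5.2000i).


Real = 8*6.1 - 5.1*5.2 = 48.8 - 26.52 = 22.28
Imag = 8*5.2 + 6.1*5.1 = 41.6 + 31.11 = 72.71

22.2800 + 72.7100i


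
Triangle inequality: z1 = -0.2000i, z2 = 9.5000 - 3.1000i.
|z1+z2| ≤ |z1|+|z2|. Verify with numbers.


|z1| = sqrt(0^2 + (-0.2)^2) = sqrt(0.04) = 0.2000
|z2| = sqrt(9.5^2 + (-3.1)^2) = sqrt(99.86) = 9.9930
z1+z2 = 9.5000 - 3.3000i
|z1+z2| = sqrt(101.14) = 10.0568
|z1|+|z2| = 0.2000 + 9.9930 = 10.1930

|z1+z2| = 10.0568 ≤ |z1|+|z2| = 10.1930 (verified)


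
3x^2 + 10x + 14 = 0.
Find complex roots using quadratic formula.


disc = 10^2 - 4*3*14 = 100 - 168 = -68
sqrt(|disc|) = sqrt(68) = 8.2462
Real part = -10/(2*3) = -1.6667
Imag part = 8.2462/(2*3) = 1.3744

-1.6667 ± 1.3744i


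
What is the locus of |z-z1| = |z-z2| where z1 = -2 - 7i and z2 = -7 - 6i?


Equal distances means the locus is the perpendicular bisector of z1 and z2.
Midpoint = ((-2+(-7))/2, (-7+(-6))/2) = (-4.5000, -6.5000)

Perpendicular bisector through (-4.5000, -6.5000)


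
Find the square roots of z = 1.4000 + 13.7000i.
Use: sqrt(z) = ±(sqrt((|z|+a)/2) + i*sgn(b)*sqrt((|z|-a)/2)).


|z| = sqrt(1.96+187.69) = 13.7713
sqrt((|z|+a)/2) = sqrt((13.7713+1.4)/2) = sqrt(7.5857) = 2.7542
sqrt((|z|-a)/2) = sqrt((13.7713-1.4)/2) = sqrt(6.1857) = 2.4871

±(2.7542 + 2.4871i) i.e. 2.7542 + 2.4871i and -2.7542 - 2.4871i


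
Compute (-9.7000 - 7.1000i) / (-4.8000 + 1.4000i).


Conjugate of z2 = -4.8000 - 1.4000i
Numerator: (-9.7000 - 7.1000i)(-4.8000 - 1.4000i) = 36.6200 + 47.6600i
Denominator: (-4.8)^2 + 1.4^2 = 25
Result = (36.6200 + 47.6600i)/25

1.4648 + 1.9064i


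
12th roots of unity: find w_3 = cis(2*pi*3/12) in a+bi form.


Angle = 360*3/12 = 90°
a = cos(90°) = 0
b = sin(90°) = 1.0000

0 + 1.0000i


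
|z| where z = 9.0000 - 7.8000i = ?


|z| = sqrt(9^2 + (-7.8)^2) = sqrt(81 + 60.84) = sqrt(141.84) = 11.9097

|z| = 11.9097


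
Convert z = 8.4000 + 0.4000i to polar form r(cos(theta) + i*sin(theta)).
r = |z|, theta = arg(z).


r = sqrt(70.56+0.16) = sqrt(70.72) = 8.4095
theta = atan2(0.4, 8.4) = 2.7263 degrees

r = 8.4095, theta = 2.7263 degrees


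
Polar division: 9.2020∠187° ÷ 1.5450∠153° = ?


r = 9.2020 / 1.5450 = 5.9560
theta = 187° - 153° = 34° = 34° (mod 360)

5.9560 cis(34°)


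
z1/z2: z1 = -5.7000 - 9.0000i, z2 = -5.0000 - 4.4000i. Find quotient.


Conjugate of z2 = -5.0000 + 4.4000i
Numerator: (-5.7000 - 9.0000i)(-5.0000 + 4.4000i) = 68.1000 + 19.9200i
Denominator: (-5)^2 + (-4.4)^2 = 44.36
Result = (68.1000 + 19.9200i)/44.36

1.5352 + 0.4491i


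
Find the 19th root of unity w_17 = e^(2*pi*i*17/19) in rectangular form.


Angle = 360*17/19 = 322.1053°
a = cos(322.1053°) = 0.7891
b = sin(322.1053°) = -0.6142

0.7891 - 0.6142i


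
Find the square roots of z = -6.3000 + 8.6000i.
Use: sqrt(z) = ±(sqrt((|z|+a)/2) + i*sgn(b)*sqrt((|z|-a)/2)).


|z| = sqrt(39.69+73.96) = 10.6607
sqrt((|z|+a)/2) = sqrt((10.6607+(-6.3))/2) = sqrt(2.1803) = 1.4766
sqrt((|z|-a)/2) = sqrt((10.6607-(-6.3))/2) = sqrt(8.4803) = 2.9121

±(1.4766 + 2.9121i) i.e. 1.4766 + 2.9121i and -1.4766 - 2.9121i


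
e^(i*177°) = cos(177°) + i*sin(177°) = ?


cos(177°) = -0.9986
sin(177°) = 0.0523

e^(i*177°) = -0.9986 + 0.0523i


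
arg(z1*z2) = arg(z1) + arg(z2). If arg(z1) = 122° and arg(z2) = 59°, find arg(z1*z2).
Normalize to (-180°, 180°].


arg(z1*z2) = 122° + 59° = 181°
Normalized to (-180°, 180°]: -179°

-179°


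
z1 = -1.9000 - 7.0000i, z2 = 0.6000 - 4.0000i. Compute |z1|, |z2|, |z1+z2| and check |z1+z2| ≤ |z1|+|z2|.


|z1| = sqrt((-1.9)^2 + (-7)^2) = sqrt(52.61) = 7.2533
|z2| = sqrt(0.6^2 + (-4)^2) = sqrt(16.36) = 4.0447
z1+z2 = -1.3000 - 11.0000i
|z1+z2| = sqrt(122.69) = 11.0766
|z1|+|z2| = 7.2533 + 4.0447 = 11.2980

|z1+z2| = 11.0766 ≤ |z1|+|z2| = 11.2980 (verified)


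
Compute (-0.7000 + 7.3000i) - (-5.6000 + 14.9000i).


Real: -0.7 + 5.6 = 4.9
Imag: 7.3 - 14.9 = -7.6

4.9000 - 7.6000i


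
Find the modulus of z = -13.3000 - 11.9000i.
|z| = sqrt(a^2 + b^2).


|z| = sqrt((-13.3)^2 + (-11.9)^2) = sqrt(176.89 + 141.61) = sqrt(318.5) = 17.8466

|z| = 17.8466


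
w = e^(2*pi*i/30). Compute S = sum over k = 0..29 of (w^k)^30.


The roots are w_k = w^k with w = e^(2*pi*i/30), and (w^k)^30 = (w^30)^k.
So S = 1 + u + u^2 + ... + u^(29) with u = w^30.
30 = 1*30 + 0, so 30 is a multiple of 30 and u = (w^30)^1 = 1.
Every one of the 30 terms equals 1: S = 30

S = 30


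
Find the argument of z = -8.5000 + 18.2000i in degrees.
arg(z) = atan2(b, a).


Re = -8.5, Im = 18.2
arg = atan2(18.2, -8.5) = 115.0341 degrees

arg(z) = 115.0341 degrees


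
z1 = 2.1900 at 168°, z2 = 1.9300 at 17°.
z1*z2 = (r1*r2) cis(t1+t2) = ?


r = 2.1900 * 1.9300 = 4.2267
theta = 168° + 17° = 185° = 185° (mod 360)

4.2267 cis(185°)


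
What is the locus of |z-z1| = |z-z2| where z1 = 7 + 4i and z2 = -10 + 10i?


Equal distances means the locus is the perpendicular bisector of z1 and z2.
Midpoint = ((7+(-10))/2, (4+10)/2) = (-1.5000, 7.0000)

Perpendicular bisector through (-1.5000, 7.0000)


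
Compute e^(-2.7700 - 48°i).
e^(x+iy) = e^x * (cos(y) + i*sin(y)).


e^-2.7700 = 0.06266
cos(-48°) = 0.6691
sin(-48°) = -0.7431
Real = 0.06266*0.6691 = 0.0419
Imag = 0.06266*(-0.7431) = -0.0466

0.0419 - 0.0466i


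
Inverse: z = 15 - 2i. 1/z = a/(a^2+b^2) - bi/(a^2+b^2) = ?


|z|^2 = 225+4 = 229
1/z = (15 + 2i)/229

1/z = 0.0655 + 0.0087i


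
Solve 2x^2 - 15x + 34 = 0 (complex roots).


disc = (-15)^2 - 4*2*34 = 225 - 272 = -47
sqrt(|disc|) = sqrt(47) = 6.8557
Real part = 15/(2*2) = 3.7500
Imag part = 6.8557/(2*2) = 1.7139

3.7500 ± 1.7139i


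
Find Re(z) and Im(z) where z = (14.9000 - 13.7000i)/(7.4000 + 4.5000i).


Multiply by conjugate: (14.9000 - 13.7000i)(7.4000 - 4.5000i) / (7.4^2 + 4.5^2)
Numerator real = 14.9*7.4 - (13.7)*4.5 = 48.61
Numerator imag = -13.7*7.4 - 14.9*4.5 = -168.43
Denominator = 75.01
Re(z) = 48.61/75.01 = 0.6480
Im(z) = -168.43/75.01 = -2.2454

Re(z) = 0.6480, Im(z) = -2.2454


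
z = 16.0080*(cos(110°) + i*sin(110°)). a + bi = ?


a = 16.0080*cos(110°) = 16.0080*(-0.34202) = -5.4751
b = 16.0080*sin(110°) = 16.0080*0.93969 = 15.0426

-5.4751 + 15.0426i


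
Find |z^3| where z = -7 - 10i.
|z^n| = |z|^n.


|z| = sqrt(49+100) = sqrt(149) = 12.2066
|z^3| = |z|^3 = (sqrt(149))^3 = 149*sqrt(149)

|z^3| = 149*sqrt(149) ≈ 1818.7768


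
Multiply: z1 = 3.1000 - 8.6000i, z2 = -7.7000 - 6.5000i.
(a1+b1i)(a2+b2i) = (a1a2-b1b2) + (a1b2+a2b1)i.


Real = 3.1*(-7.7) - (-8.6)*(-6.5) = -23.87 - 55.9 = -79.77
Imag = 3.1*(-6.5) - (7.7)*(-8.6) = -20.15 + 66.22 = 46.07

-79.7700 + 46.0700i


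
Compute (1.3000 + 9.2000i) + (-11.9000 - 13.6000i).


Real: 1.3 - 11.9 = -10.6
Imag: 9.2 - 13.6 = -4.4

-10.6000 - 4.4000i


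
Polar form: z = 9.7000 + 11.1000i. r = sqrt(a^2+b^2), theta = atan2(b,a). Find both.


r = sqrt(94.09+123.21) = sqrt(217.3) = 14.7411
theta = atan2(11.1, 9.7) = 48.8506 degrees

r = 14.7411, theta = 48.8506 degrees


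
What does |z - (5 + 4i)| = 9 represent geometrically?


|z - z0| = r is a circle with center z0 and radius r.
Center = (5, 4), radius = 9

Circle with center (5, 4) and radius 9


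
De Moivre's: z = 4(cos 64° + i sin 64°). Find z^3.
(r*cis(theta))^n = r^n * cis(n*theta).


r^3 = 4^3 = 64
n*theta = 3*64° = 192° = 192° (mod 360)
a = 64*cos(192°) = -62.6014
b = 64*sin(192°) = -13.3063

64 cis(192°) = -62.6014 - 13.3063i


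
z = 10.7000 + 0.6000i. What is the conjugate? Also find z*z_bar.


z_bar = 10.7000 - 0.6000i
z*z_bar = 10.7^2 + 0.6^2 = 114.49 + 0.36 = 114.85

z_bar = 10.7000 - 0.6000i, z*z_bar = 114.85


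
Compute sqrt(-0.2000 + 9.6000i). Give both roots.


|z| = sqrt(0.04+92.16) = 9.6021
sqrt((|z|+a)/2) = sqrt((9.6021+(-0.2))/2) = sqrt(4.7010) = 2.1682
sqrt((|z|-a)/2) = sqrt((9.6021-(-0.2))/2) = sqrt(4.9010) = 2.2138

±(2.1682 + 2.2138i) i.e. 2.1682 + 2.2138i and -2.1682 - 2.2138i


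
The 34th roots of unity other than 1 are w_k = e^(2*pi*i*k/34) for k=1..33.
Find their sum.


With w = e^(2*pi*i/34), all 34 of the 34th roots of unity w^0 = 1, w, ..., w^(33) sum to 0: 1 + w + ... + w^(33) = (1 - w^34)/(1 - w) = 0 since w^34 = 1, w ≠ 1.
Removing the root 1: w + w^2 + ... + w^(33) = 0 - 1 = -1

Sum = -1


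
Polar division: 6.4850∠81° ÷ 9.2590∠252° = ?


r = 6.4850 / 9.2590 = 0.7004
theta = 81° - 252° = -171° = 189° (mod 360)

0.7004 cis(189°)


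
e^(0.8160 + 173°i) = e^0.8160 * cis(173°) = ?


e^0.8160 = 2.2614
cos(173°) = -0.99255
sin(173°) = 0.12187
Real = 2.2614*(-0.99255) = -2.2446
Imag = 2.2614*0.12187 = 0.2756

-2.2446 + 0.2756i


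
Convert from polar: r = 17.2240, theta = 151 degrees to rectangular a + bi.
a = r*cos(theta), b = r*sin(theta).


a = 17.2240*cos(151°) = 17.2240*(-0.8746197) = -15.0644
b = 17.2240*sin(151°) = 17.2240*0.48481 = 8.3504

-15.0644 + 8.3504i


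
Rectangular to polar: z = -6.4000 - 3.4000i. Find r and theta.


r = sqrt(40.96+11.56) = sqrt(52.52) = 7.2471
theta = atan2(-3.4, -6.4) = -152.0205 degrees

r = 7.2471, theta = -152.0205 degrees


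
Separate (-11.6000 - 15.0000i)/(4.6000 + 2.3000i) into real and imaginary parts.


Multiply by conjugate: (-11.6000 - 15.0000i)(4.6000 - 2.3000i) / (4.6^2 + 2.3^2)
Numerator real = -11.6*4.6 - (15)*2.3 = -87.86
Numerator imag = -15*4.6 - (-11.6)*2.3 = -42.32
Denominator = 26.45
Re(z) = -87.86/26.45 = -3.3217
Im(z) = -42.32/26.45 = -1.6000

Re(z) = -3.3217, Im(z) = -1.6000


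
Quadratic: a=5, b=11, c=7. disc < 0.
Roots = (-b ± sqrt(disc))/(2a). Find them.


disc = 11^2 - 4*5*7 = 121 - 140 = -19
sqrt(|disc|) = sqrt(19) = 4.3589
Real part = -11/(2*5) = -1.1000
Imag part = 4.3589/(2*5) = 0.4359

-1.1000 ± 0.4359i


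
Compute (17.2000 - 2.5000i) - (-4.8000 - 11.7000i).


Real: 17.2 + 4.8 = 22
Imag: -2.5 + 11.7 = 9.2

22.0000 + 9.2000i


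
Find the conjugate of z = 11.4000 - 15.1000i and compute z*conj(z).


z_bar = 11.4000 + 15.1000i
z*z_bar = 11.4^2 + (-15.1)^2 = 129.96 + 228.01 = 357.97

z_bar = 11.4000 + 15.1000i, z*z_bar = 357.97


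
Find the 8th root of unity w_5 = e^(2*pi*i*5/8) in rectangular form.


Angle = 360*5/8 = 225°
a = cos(225°) = -0.7071
b = sin(225°) = -0.7071

-0.7071 - 0.7071i


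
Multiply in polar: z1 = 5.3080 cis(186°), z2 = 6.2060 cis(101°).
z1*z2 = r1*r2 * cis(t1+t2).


r = 5.3080 * 6.2060 = 32.9414
theta = 186° + 101° = 287° = 287° (mod 360)

32.9414 cis(287°)


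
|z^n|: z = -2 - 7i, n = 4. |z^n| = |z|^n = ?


|z| = sqrt(4+49) = sqrt(53) = 7.2801
|z^4| = |z|^4 = (sqrt(53))^4 = 53^2 = 2809

|z^4| = 2809


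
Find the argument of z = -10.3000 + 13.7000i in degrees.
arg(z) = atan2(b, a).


Re = -10.3, Im = 13.7
arg = atan2(13.7, -10.3) = 126.9368 degrees

arg(z) = 126.9368 degrees


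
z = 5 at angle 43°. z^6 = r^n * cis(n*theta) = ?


r^6 = 5^6 = 15625
n*theta = 6*43° = 258° = 258° (mod 360)
a = 15625*cos(258°) = -3248.6202
b = 15625*sin(258°) = -15283.5563

15625 cis(258°) = -3248.6202 - 15283.5563i


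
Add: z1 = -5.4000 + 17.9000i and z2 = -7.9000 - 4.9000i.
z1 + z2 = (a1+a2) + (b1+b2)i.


Real: -5.4 - 7.9 = -13.3
Imag: 17.9 - 4.9 = 13

-13.3000 + 13.0000i


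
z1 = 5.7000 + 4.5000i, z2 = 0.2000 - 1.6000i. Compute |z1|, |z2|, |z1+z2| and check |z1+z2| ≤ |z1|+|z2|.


|z1| = sqrt(5.7^2 + 4.5^2) = sqrt(52.74) = 7.2622
|z2| = sqrt(0.2^2 + (-1.6)^2) = sqrt(2.6) = 1.6125
z1+z2 = 5.9000 + 2.9000i
|z1+z2| = sqrt(43.22) = 6.5742
|z1|+|z2| = 7.2622 + 1.6125 = 8.8747

|z1+z2| = 6.5742 ≤ |z1|+|z2| = 8.8747 (verified)


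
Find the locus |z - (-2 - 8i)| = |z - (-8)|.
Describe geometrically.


Equal distances means the locus is the perpendicular bisector of z1 and z2.
Midpoint = ((-2+(-8))/2, (-8+0)/2) = (-5.0000, -4.0000)

Perpendicular bisector through (-5.0000, -4.0000)
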